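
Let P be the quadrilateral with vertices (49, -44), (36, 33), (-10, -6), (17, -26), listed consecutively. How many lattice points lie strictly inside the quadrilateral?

2100

The shoelace formula gives twice the area as |[49·33 − 36·(-44)] + [36·(-6) − (-10)·33] + [(-10)·(-26) − 17·(-6)] + [17·(-44) − 49·(-26)]| = 4203, so the area is 2101.5.
Along each edge there are gcd(|Δx|,|Δy|)+1 lattice points, so counting each shared vertex once the boundary has gcd(13,77) + gcd(46,39) + gcd(27,20) + gcd(32,18) = 1+1+1+2 = 5.
Pick's theorem gives I = A − B/2 + 1 = 2101.5 − 5/2 + 1 = 2100.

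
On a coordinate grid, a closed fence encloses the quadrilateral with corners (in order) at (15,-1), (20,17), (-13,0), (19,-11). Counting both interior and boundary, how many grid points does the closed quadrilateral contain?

Using the shoelace formula, 2A = |[15·17 − 20·(-1)] + [20·0 − (-13)·17] + [(-13)·(-11) − 19·0] + [19·(-1) − 15·(-11)]| = 785, so the area is 785/2.
Summing gcd(|Δx|,|Δy|) over the edges gives the boundary count: gcd(5,18) + gcd(33,17) + gcd(32,11) + gcd(4,10) = 1+1+1+2 = 5.
Pick's theorem gives I = A − B/2 + 1 = 785/2 − 5/2 + 1 = 391, so the closed region contains I + B = 391 + 5 = 396 lattice points.

396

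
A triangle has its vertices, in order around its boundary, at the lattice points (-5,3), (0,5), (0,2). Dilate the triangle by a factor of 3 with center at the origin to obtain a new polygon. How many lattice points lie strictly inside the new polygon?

61

The shoelace formula gives twice the area as |[(-5)·5 − 0·3] + [0·2 − 0·5] + [0·3 − (-5)·2]| = 15, so the area is 15/2.
Summing gcd(|Δx|,|Δy|) over the edges gives the boundary count: gcd(5,2) + gcd(0,3) + gcd(5,1) = 1+3+1 = 5.
Scaling by 3 multiplies the area by 3² = 9 (so the new area is 135/2) and multiplies the boundary lattice-point count by 3, giving 15.
By Pick's theorem, the interior count of the dilated polygon is 135/2 − 15/2 + 1 = 61.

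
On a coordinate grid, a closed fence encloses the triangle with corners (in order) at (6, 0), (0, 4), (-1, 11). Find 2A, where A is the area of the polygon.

38

Using the shoelace formula, 2A = |[6·4 − 0·0] + [0·11 − (-1)·4] + [(-1)·0 − 6·11]| = 38, so the area is 19.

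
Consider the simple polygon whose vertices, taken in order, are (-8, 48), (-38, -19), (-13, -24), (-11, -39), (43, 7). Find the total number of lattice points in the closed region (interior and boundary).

By the shoelace formula, twice the signed area is |[(-8)·(-19) − (-38)·48] + [(-38)·(-24) − (-13)·(-19)] + [(-13)·(-39) − (-11)·(-24)] + [(-11)·7 − 43·(-39)] + [43·48 − (-8)·7]| = 6604, so the area is 3302.
Summing gcd(|Δx|,|Δy|) over the edges gives the boundary count: gcd(30,67) + gcd(25,5) + gcd(2,15) + gcd(54,46) + gcd(51,41) = 1+5+1+2+1 = 10.
Pick's theorem gives I = A − B/2 + 1 = 3302 − 10/2 + 1 = 3298, so the closed region contains I + B = 3298 + 10 = 3308 lattice points.

3308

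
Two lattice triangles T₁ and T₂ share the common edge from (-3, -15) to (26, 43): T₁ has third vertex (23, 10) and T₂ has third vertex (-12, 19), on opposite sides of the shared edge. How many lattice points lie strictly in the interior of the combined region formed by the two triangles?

1143

The union is the simple quadrilateral with vertices (-3, -15), (23, 10), (26, 43), (-12, 19) in order.
By the shoelace formula, twice the signed area is |((-3)·10 − 23·(-15)) + (23·43 − 26·10) + (26·19 − (-12)·43) + ((-12)·(-15) − (-3)·19)| = 2291, so the area is 2291/2.
Along each edge there are gcd(|Δx|,|Δy|)+1 lattice points, so counting each shared vertex once the boundary has gcd(26,25) + gcd(3,33) + gcd(38,24) + gcd(9,34) = 1+3+2+1 = 7.
By Pick's theorem I = A − B/2 + 1 = 2291/2 − 7/2 + 1 = 1143.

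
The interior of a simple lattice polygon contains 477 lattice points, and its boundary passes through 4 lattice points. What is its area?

By Pick's theorem, A = I + B/2 − 1 = 477 + 4/2 − 1 = 478.

478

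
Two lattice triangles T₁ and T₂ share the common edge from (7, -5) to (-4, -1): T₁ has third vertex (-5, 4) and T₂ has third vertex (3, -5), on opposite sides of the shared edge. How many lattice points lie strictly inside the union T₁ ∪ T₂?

30

The union is the simple quadrilateral with vertices (7, -5), (-5, 4), (-4, -1), (3, -5) in order.
Using the shoelace formula, 2A = |(7·4 − (-5)·(-5)) + ((-5)·(-1) − (-4)·4) + ((-4)·(-5) − 3·(-1)) + (3·(-5) − 7·(-5))| = 67, so the area is 33.5.
Summing gcd(|Δx|,|Δy|) over the edges gives the boundary count: gcd(12,9) + gcd(1,5) + gcd(7,4) + gcd(4,0) = 3+1+1+4 = 9.
By Pick's theorem I = A − B/2 + 1 = 33.5 − 9/2 + 1 = 30.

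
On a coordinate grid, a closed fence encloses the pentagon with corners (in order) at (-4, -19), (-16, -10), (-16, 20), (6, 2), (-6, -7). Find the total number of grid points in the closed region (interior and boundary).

Using the shoelace formula, 2A = |[(-4)·(-10) − (-16)·(-19)] + [(-16)·20 − (-16)·(-10)] + [(-16)·2 − 6·20] + [6·(-7) − (-6)·2] + [(-6)·(-19) − (-4)·(-7)]| = 840, so the area is 420.
The number of boundary lattice points is Σ gcd(|Δx|,|Δy|) = gcd(12,9) + gcd(0,30) + gcd(22,18) + gcd(12,9) + gcd(2,12) = 3+30+2+3+2 = 40.
Pick's theorem gives I = A − B/2 + 1 = 420 − 40/2 + 1 = 401, so the closed region contains I + B = 401 + 40 = 441 lattice points.

441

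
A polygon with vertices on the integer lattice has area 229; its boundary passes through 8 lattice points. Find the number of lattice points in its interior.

From Pick's theorem, I = A − B/2 + 1 = 229 − 8/2 + 1 = 226.

226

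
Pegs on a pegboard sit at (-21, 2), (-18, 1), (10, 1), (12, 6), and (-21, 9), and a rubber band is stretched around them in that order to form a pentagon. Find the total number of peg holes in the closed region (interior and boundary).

229

By the shoelace formula, twice the signed area is |[(-21)·1 − (-18)·2] + [(-18)·1 − 10·1] + [10·6 − 12·1] + [12·9 − (-21)·6] + [(-21)·2 − (-21)·9]| = 416, so the area is 208.
Along each edge there are gcd(|Δx|,|Δy|)+1 lattice points, so counting each shared vertex once the boundary has gcd(3,1) + gcd(28,0) + gcd(2,5) + gcd(33,3) + gcd(0,7) = 1+28+1+3+7 = 40.
Pick's theorem gives I = A − B/2 + 1 = 208 − 40/2 + 1 = 189, so the closed region contains I + B = 189 + 40 = 229 lattice points.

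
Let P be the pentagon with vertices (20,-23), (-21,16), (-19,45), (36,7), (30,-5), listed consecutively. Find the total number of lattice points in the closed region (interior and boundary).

By the shoelace formula, twice the signed area is |(20·16 − (-21)·(-23)) + ((-21)·45 − (-19)·16) + ((-19)·7 − 36·45) + (36·(-5) − 30·7) + (30·(-23) − 20·(-5))| = 3537, so the area is 3537/2.
Along each edge there are gcd(|Δx|,|Δy|)+1 lattice points, so counting each shared vertex once the boundary has gcd(41,39) + gcd(2,29) + gcd(55,38) + gcd(6,12) + gcd(10,18) = 1+1+1+6+2 = 11.
Pick's theorem gives I = A − B/2 + 1 = 3537/2 − 11/2 + 1 = 1764, so the closed region contains I + B = 1764 + 11 = 1775 lattice points.

1775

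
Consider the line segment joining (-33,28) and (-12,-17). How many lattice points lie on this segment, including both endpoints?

4

The number of lattice points on a segment between lattice points is gcd(|Δx|,|Δy|) + 1 = gcd(21,45) + 1 = 3 + 1 = 4.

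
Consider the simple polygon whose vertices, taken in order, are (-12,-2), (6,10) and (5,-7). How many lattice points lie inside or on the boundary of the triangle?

152

By the shoelace formula, twice the signed area is |((-12)·10 − 6·(-2)) + (6·(-7) − 5·10) + (5·(-2) − (-12)·(-7))| = 294, so the area is 147.
Summing gcd(|Δx|,|Δy|) over the edges gives the boundary count: gcd(18,12) + gcd(1,17) + gcd(17,5) = 6+1+1 = 8.
Pick's theorem gives I = A − B/2 + 1 = 147 − 8/2 + 1 = 144, so the closed region contains I + B = 144 + 8 = 152 lattice points.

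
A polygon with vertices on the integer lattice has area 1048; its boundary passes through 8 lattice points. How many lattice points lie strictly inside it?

1045

Pick's theorem A = I + B/2 − 1 rearranges to I = A − B/2 + 1 = 1048 − 8/2 + 1 = 1045.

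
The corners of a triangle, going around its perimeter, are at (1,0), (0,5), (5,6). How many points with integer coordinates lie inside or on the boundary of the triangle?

16

By the shoelace formula, twice the signed area is |[1·5 − 0·0] + [0·6 − 5·5] + [5·0 − 1·6]| = 26, so the area is 13.
Along each edge there are gcd(|Δx|,|Δy|)+1 lattice points, so counting each shared vertex once the boundary has gcd(1,5) + gcd(5,1) + gcd(4,6) = 1+1+2 = 4.
Pick's theorem gives I = A − B/2 + 1 = 13 − 4/2 + 1 = 12, so the closed region contains I + B = 12 + 4 = 16 lattice points.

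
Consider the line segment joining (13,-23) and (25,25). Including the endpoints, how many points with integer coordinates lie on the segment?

The number of lattice points on a segment between lattice points is gcd(|Δx|,|Δy|) + 1 = gcd(12,48) + 1 = 12 + 1 = 13.

13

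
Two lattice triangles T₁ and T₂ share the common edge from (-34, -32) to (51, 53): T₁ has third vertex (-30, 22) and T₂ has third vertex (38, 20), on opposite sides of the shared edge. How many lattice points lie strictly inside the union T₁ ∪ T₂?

The union is the simple quadrilateral with vertices (-34, -32), (-30, 22), (51, 53), (38, 20) in order.
The shoelace formula gives twice the area as |((-34)·22 − (-30)·(-32)) + ((-30)·53 − 51·22) + (51·20 − 38·53) + (38·(-32) − (-34)·20)| = 5950, so the area is 2975.
Summing gcd(|Δx|,|Δy|) over the edges gives the boundary count: gcd(4,54) + gcd(81,31) + gcd(13,33) + gcd(72,52) = 2+1+1+4 = 8.
By Pick's theorem I = A − B/2 + 1 = 2975 − 8/2 + 1 = 2972.

2972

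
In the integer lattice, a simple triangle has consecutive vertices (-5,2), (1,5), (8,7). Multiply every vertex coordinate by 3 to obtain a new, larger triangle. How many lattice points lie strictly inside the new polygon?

Using the shoelace formula, 2A = |[(-5)·5 − 1·2] + [1·7 − 8·5] + [8·2 − (-5)·7]| = 9, so the area is 9/2.
Summing gcd(|Δx|,|Δy|) over the edges gives the boundary count: gcd(6,3) + gcd(7,2) + gcd(13,5) = 3+1+1 = 5.
Scaling by 3 multiplies the area by 3² = 9 (so the new area is 40.5) and multiplies the boundary lattice-point count by 3, giving 15.
By Pick's theorem, the interior count of the dilated polygon is 40.5 − 15/2 + 1 = 34.

34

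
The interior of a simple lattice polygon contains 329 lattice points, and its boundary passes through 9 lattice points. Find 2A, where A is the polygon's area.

Pick's theorem states A = I + B/2 − 1, so A = 329 + 9/2 − 1 = 665/2.
Hence 2A = 665.

665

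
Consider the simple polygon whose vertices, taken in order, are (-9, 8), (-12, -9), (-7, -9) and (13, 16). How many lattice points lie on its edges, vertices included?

Along each edge there are gcd(|Δx|,|Δy|)+1 lattice points, so counting each shared vertex once the boundary has gcd(3,17) + gcd(5,0) + gcd(20,25) + gcd(22,8) = 1+5+5+2 = 13.

13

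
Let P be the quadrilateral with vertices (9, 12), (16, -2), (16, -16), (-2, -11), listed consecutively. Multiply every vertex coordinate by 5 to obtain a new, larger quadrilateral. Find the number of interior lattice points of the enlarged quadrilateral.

Using the shoelace formula, 2A = |(9·(-2) − 16·12) + (16·(-16) − 16·(-2)) + (16·(-11) − (-2)·(-16)) + ((-2)·12 − 9·(-11))| = 567, so the area is 567/2.
Along each edge there are gcd(|Δx|,|Δy|)+1 lattice points, so counting each shared vertex once the boundary has gcd(7,14) + gcd(0,14) + gcd(18,5) + gcd(11,23) = 7+14+1+1 = 23.
Scaling by 5 multiplies the area by 5² = 25 (so the new area is 7087.5) and multiplies the boundary lattice-point count by 5, giving 115.
By Pick's theorem, the interior count of the dilated polygon is 7087.5 − 115/2 + 1 = 7031.

7031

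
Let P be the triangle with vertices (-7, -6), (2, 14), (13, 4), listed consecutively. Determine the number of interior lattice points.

The shoelace formula gives twice the area as |((-7)·14 − 2·(-6)) + (2·4 − 13·14) + (13·(-6) − (-7)·4)| = 310, so the area is 155.
The number of boundary lattice points is Σ gcd(|Δx|,|Δy|) = gcd(9,20) + gcd(11,10) + gcd(20,10) = 1+1+10 = 12.
Pick's theorem gives I = A − B/2 + 1 = 155 − 12/2 + 1 = 150.

150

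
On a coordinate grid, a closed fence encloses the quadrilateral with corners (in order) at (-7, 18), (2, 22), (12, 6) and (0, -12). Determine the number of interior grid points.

By the shoelace formula, twice the signed area is |((-7)·22 − 2·18) + (2·6 − 12·22) + (12·(-12) − 0·6) + (0·18 − (-7)·(-12))| = 670, so the area is 335.
Summing gcd(|Δx|,|Δy|) over the edges gives the boundary count: gcd(9,4) + gcd(10,16) + gcd(12,18) + gcd(7,30) = 1+2+6+1 = 10.
By Pick's theorem A = I + B/2 − 1, so I = 335 − 10/2 + 1 = 331.

331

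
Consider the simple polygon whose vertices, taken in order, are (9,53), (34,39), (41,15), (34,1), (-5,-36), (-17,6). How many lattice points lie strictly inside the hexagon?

Using the shoelace formula, 2A = |[9·39 − 34·53] + [34·15 − 41·39] + [41·1 − 34·15] + [34·(-36) − (-5)·1] + [(-5)·6 − (-17)·(-36)] + [(-17)·53 − 9·6]| = 5825, so the area is 2912.5.
Summing gcd(|Δx|,|Δy|) over the edges gives the boundary count: gcd(25,14) + gcd(7,24) + gcd(7,14) + gcd(39,37) + gcd(12,42) + gcd(26,47) = 1+1+7+1+6+1 = 17.
By Pick's theorem A = I + B/2 − 1, so I = 2912.5 − 17/2 + 1 = 2905.

2905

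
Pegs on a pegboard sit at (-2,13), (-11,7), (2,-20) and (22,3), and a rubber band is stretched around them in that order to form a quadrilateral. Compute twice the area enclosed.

1073

Using the shoelace formula, 2A = |((-2)·7 − (-11)·13) + ((-11)·(-20) − 2·7) + (2·3 − 22·(-20)) + (22·13 − (-2)·3)| = 1073, so the area is 536.5.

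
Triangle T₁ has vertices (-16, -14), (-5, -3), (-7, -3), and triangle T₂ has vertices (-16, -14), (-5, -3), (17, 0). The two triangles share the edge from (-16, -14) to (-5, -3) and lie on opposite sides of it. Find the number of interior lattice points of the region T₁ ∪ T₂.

The union is the simple quadrilateral with vertices (-16, -14), (-7, -3), (-5, -3), (17, 0) in order.
Using the shoelace formula, 2A = |[(-16)·(-3) − (-7)·(-14)] + [(-7)·(-3) − (-5)·(-3)] + [(-5)·0 − 17·(-3)] + [17·(-14) − (-16)·0]| = 231, so the area is 231/2.
Along each edge there are gcd(|Δx|,|Δy|)+1 lattice points, so counting each shared vertex once the boundary has gcd(9,11) + gcd(2,0) + gcd(22,3) + gcd(33,14) = 1+2+1+1 = 5.
By Pick's theorem I = A − B/2 + 1 = 231/2 − 5/2 + 1 = 114.

114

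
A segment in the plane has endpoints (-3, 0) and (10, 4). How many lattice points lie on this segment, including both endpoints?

2

The number of lattice points on a segment between lattice points is gcd(|Δx|,|Δy|) + 1 = gcd(13,4) + 1 = 1 + 1 = 2.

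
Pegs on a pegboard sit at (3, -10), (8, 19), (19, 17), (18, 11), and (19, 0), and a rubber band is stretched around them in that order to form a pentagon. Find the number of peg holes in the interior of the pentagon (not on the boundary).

By the shoelace formula, twice the signed area is |(3·19 − 8·(-10)) + (8·17 − 19·19) + (19·11 − 18·17) + (18·0 − 19·11) + (19·(-10) − 3·0)| = 584, so the area is 292.
Along each edge there are gcd(|Δx|,|Δy|)+1 lattice points, so counting each shared vertex once the boundary has gcd(5,29) + gcd(11,2) + gcd(1,6) + gcd(1,11) + gcd(16,10) = 1+1+1+1+2 = 6.
Pick's theorem gives I = A − B/2 + 1 = 292 − 6/2 + 1 = 290.

290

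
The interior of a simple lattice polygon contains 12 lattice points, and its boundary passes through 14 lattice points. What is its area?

18

By Pick's theorem, A = I + B/2 − 1 = 12 + 14/2 − 1 = 18.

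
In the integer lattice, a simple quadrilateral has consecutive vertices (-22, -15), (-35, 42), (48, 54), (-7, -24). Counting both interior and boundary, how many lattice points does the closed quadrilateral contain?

3280

The shoelace formula gives twice the area as |((-22)·42 − (-35)·(-15)) + ((-35)·54 − 48·42) + (48·(-24) − (-7)·54) + ((-7)·(-15) − (-22)·(-24))| = 6552, so the area is 3276.
The number of boundary lattice points is Σ gcd(|Δx|,|Δy|) = gcd(13,57) + gcd(83,12) + gcd(55,78) + gcd(15,9) = 1+1+1+3 = 6.
Pick's theorem gives I = A − B/2 + 1 = 3276 − 6/2 + 1 = 3274, so the closed region contains I + B = 3274 + 6 = 3280 lattice points.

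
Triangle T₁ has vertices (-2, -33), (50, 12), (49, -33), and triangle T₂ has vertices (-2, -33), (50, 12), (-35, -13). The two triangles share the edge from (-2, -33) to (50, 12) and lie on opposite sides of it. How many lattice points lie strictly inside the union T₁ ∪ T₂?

The union is the simple quadrilateral with vertices (-2, -33), (49, -33), (50, 12), (-35, -13) in order.
Using the shoelace formula, 2A = |[(-2)·(-33) − 49·(-33)] + [49·12 − 50·(-33)] + [50·(-13) − (-35)·12] + [(-35)·(-33) − (-2)·(-13)]| = 4820, so the area is 2410.
The number of boundary lattice points is Σ gcd(|Δx|,|Δy|) = gcd(51,0) + gcd(1,45) + gcd(85,25) + gcd(33,20) = 51+1+5+1 = 58.
By Pick's theorem I = A − B/2 + 1 = 2410 − 58/2 + 1 = 2382.

2382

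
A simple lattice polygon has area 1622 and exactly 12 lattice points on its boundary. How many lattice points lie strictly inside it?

1617

Pick's theorem A = I + B/2 − 1 rearranges to I = A − B/2 + 1 = 1622 − 12/2 + 1 = 1617.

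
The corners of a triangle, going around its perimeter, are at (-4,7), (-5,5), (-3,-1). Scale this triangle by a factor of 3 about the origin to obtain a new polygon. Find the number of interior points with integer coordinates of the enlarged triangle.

40

By the shoelace formula, twice the signed area is |((-4)·5 − (-5)·7) + ((-5)·(-1) − (-3)·5) + ((-3)·7 − (-4)·(-1))| = 10, so the area is 5.
Summing gcd(|Δx|,|Δy|) over the edges gives the boundary count: gcd(1,2) + gcd(2,6) + gcd(1,8) = 1+2+1 = 4.
Scaling by 3 multiplies the area by 3² = 9 (so the new area is 45) and multiplies the boundary lattice-point count by 3, giving 12.
By Pick's theorem, the interior count of the dilated polygon is 45 − 12/2 + 1 = 40.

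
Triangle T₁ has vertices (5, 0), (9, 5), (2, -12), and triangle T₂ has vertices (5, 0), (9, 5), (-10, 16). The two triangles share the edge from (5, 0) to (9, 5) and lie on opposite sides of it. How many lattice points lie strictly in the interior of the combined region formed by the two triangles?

The union is the simple quadrilateral with vertices (5, 0), (2, -12), (9, 5), (-10, 16) in order.
By the shoelace formula, twice the signed area is |(5·(-12) − 2·0) + (2·5 − 9·(-12)) + (9·16 − (-10)·5) + ((-10)·0 − 5·16)| = 172, so the area is 86.
The number of boundary lattice points is Σ gcd(|Δx|,|Δy|) = gcd(3,12) + gcd(7,17) + gcd(19,11) + gcd(15,16) = 3+1+1+1 = 6.
By Pick's theorem I = A − B/2 + 1 = 86 − 6/2 + 1 = 84.

84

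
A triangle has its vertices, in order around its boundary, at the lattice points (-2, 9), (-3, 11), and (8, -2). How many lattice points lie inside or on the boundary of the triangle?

7

Using the shoelace formula, 2A = |[(-2)·11 − (-3)·9] + [(-3)·(-2) − 8·11] + [8·9 − (-2)·(-2)]| = 9, so the area is 9/2.
Along each edge there are gcd(|Δx|,|Δy|)+1 lattice points, so counting each shared vertex once the boundary has gcd(1,2) + gcd(11,13) + gcd(10,11) = 1+1+1 = 3.
Pick's theorem gives I = A − B/2 + 1 = 9/2 − 3/2 + 1 = 4, so the closed region contains I + B = 4 + 3 = 7 lattice points.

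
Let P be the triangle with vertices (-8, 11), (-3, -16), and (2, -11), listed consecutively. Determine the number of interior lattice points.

77

Using the shoelace formula, 2A = |[(-8)·(-16) − (-3)·11] + [(-3)·(-11) − 2·(-16)] + [2·11 − (-8)·(-11)]| = 160, so the area is 80.
Summing gcd(|Δx|,|Δy|) over the edges gives the boundary count: gcd(5,27) + gcd(5,5) + gcd(10,22) = 1+5+2 = 8.
By Pick's theorem A = I + B/2 − 1, so I = 80 − 8/2 + 1 = 77.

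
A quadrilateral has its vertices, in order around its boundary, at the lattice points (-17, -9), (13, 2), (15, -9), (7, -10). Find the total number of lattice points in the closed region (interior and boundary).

The shoelace formula gives twice the area as |((-17)·2 − 13·(-9)) + (13·(-9) − 15·2) + (15·(-10) − 7·(-9)) + (7·(-9) − (-17)·(-10))| = 384, so the area is 192.
Along each edge there are gcd(|Δx|,|Δy|)+1 lattice points, so counting each shared vertex once the boundary has gcd(30,11) + gcd(2,11) + gcd(8,1) + gcd(24,1) = 1+1+1+1 = 4.
Pick's theorem gives I = A − B/2 + 1 = 192 − 4/2 + 1 = 191, so the closed region contains I + B = 191 + 4 = 195 lattice points.

195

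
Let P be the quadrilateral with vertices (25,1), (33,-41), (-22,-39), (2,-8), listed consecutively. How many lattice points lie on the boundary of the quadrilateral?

Along each edge there are gcd(|Δx|,|Δy|)+1 lattice points, so counting each shared vertex once the boundary has gcd(8,42) + gcd(55,2) + gcd(24,31) + gcd(23,9) = 2+1+1+1 = 5.

5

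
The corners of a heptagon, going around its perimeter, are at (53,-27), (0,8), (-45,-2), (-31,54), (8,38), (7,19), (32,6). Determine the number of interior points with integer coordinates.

The shoelace formula gives twice the area as |(53·8 − 0·(-27)) + (0·(-2) − (-45)·8) + ((-45)·54 − (-31)·(-2)) + ((-31)·38 − 8·54) + (8·19 − 7·38) + (7·6 − 32·19) + (32·(-27) − 53·6)| = 5180, so the area is 2590.
Along each edge there are gcd(|Δx|,|Δy|)+1 lattice points, so counting each shared vertex once the boundary has gcd(53,35) + gcd(45,10) + gcd(14,56) + gcd(39,16) + gcd(1,19) + gcd(25,13) + gcd(21,33) = 1+5+14+1+1+1+3 = 26.
Pick's theorem gives I = A − B/2 + 1 = 2590 − 26/2 + 1 = 2578.

2578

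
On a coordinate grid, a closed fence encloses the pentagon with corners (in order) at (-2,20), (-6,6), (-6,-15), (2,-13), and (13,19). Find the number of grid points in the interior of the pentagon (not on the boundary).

Using the shoelace formula, 2A = |((-2)·6 − (-6)·20) + ((-6)·(-15) − (-6)·6) + ((-6)·(-13) − 2·(-15)) + (2·19 − 13·(-13)) + (13·20 − (-2)·19)| = 847, so the area is 423.5.
Along each edge there are gcd(|Δx|,|Δy|)+1 lattice points, so counting each shared vertex once the boundary has gcd(4,14) + gcd(0,21) + gcd(8,2) + gcd(11,32) + gcd(15,1) = 2+21+2+1+1 = 27.
By Pick's theorem A = I + B/2 − 1, so I = 423.5 − 27/2 + 1 = 411.

411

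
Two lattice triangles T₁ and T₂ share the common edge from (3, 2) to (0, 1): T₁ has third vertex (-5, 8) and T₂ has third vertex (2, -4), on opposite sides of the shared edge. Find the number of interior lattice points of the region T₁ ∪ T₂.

The union is the simple quadrilateral with vertices (3, 2), (-5, 8), (0, 1), (2, -4) in order.
The shoelace formula gives twice the area as |(3·8 − (-5)·2) + ((-5)·1 − 0·8) + (0·(-4) − 2·1) + (2·2 − 3·(-4))| = 43, so the area is 43/2.
The number of boundary lattice points is Σ gcd(|Δx|,|Δy|) = gcd(8,6) + gcd(5,7) + gcd(2,5) + gcd(1,6) = 2+1+1+1 = 5.
By Pick's theorem I = A − B/2 + 1 = 43/2 − 5/2 + 1 = 20.

20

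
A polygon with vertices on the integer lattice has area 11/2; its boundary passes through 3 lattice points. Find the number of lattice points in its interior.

5

Pick's theorem A = I + B/2 − 1 rearranges to I = A − B/2 + 1 = 11/2 − 3/2 + 1 = 5.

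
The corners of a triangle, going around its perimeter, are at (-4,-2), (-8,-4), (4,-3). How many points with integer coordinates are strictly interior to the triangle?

9

By the shoelace formula, twice the signed area is |((-4)·(-4) − (-8)·(-2)) + ((-8)·(-3) − 4·(-4)) + (4·(-2) − (-4)·(-3))| = 20, so the area is 10.
Summing gcd(|Δx|,|Δy|) over the edges gives the boundary count: gcd(4,2) + gcd(12,1) + gcd(8,1) = 2+1+1 = 4.
Pick's theorem gives I = A − B/2 + 1 = 10 − 4/2 + 1 = 9.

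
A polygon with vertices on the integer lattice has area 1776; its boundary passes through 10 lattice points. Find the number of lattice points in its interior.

From Pick's theorem, I = A − B/2 + 1 = 1776 − 10/2 + 1 = 1772.

1772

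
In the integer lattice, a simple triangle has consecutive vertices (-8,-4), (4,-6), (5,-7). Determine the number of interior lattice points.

4

By the shoelace formula, twice the signed area is |[(-8)·(-6) − 4·(-4)] + [4·(-7) − 5·(-6)] + [5·(-4) − (-8)·(-7)]| = 10, so the area is 5.
Summing gcd(|Δx|,|Δy|) over the edges gives the boundary count: gcd(12,2) + gcd(1,1) + gcd(13,3) = 2+1+1 = 4.
Pick's theorem gives I = A − B/2 + 1 = 5 − 4/2 + 1 = 4.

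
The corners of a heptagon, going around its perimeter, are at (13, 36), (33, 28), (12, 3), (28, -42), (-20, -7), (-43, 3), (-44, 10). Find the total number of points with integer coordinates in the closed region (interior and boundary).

The shoelace formula gives twice the area as |(13·28 − 33·36) + (33·3 − 12·28) + (12·(-42) − 28·3) + (28·(-7) − (-20)·(-42)) + ((-20)·3 − (-43)·(-7)) + ((-43)·10 − (-44)·3) + ((-44)·36 − 13·10)| = 5058, so the area is 2529.
The number of boundary lattice points is Σ gcd(|Δx|,|Δy|) = gcd(20,8) + gcd(21,25) + gcd(16,45) + gcd(48,35) + gcd(23,10) + gcd(1,7) + gcd(57,26) = 4+1+1+1+1+1+1 = 10.
Pick's theorem gives I = A − B/2 + 1 = 2529 − 10/2 + 1 = 2525, so the closed region contains I + B = 2525 + 10 = 2535 lattice points.

2535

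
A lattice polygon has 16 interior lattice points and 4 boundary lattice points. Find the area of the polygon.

17

By Pick's theorem, A = I + B/2 − 1 = 16 + 4/2 − 1 = 17.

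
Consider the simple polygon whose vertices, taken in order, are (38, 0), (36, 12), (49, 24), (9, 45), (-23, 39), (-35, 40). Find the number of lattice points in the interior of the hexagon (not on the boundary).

1513

By the shoelace formula, twice the signed area is |(38·12 − 36·0) + (36·24 − 49·12) + (49·45 − 9·24) + (9·39 − (-23)·45) + ((-23)·40 − (-35)·39) + ((-35)·0 − 38·40)| = 3032, so the area is 1516.
Along each edge there are gcd(|Δx|,|Δy|)+1 lattice points, so counting each shared vertex once the boundary has gcd(2,12) + gcd(13,12) + gcd(40,21) + gcd(32,6) + gcd(12,1) + gcd(73,40) = 2+1+1+2+1+1 = 8.
Pick's theorem gives I = A − B/2 + 1 = 1516 − 8/2 + 1 = 1513.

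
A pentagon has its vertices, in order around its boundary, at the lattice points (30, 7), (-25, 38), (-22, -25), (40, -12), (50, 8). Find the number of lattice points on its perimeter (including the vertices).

16

The number of boundary lattice points is Σ gcd(|Δx|,|Δy|) = gcd(55,31) + gcd(3,63) + gcd(62,13) + gcd(10,20) + gcd(20,1) = 1+3+1+10+1 = 16.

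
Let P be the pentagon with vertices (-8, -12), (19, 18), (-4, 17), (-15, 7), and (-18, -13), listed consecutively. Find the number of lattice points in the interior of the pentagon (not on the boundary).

By the shoelace formula, twice the signed area is |[(-8)·18 − 19·(-12)] + [19·17 − (-4)·18] + [(-4)·7 − (-15)·17] + [(-15)·(-13) − (-18)·7] + [(-18)·(-12) − (-8)·(-13)]| = 1139, so the area is 569.5.
Along each edge there are gcd(|Δx|,|Δy|)+1 lattice points, so counting each shared vertex once the boundary has gcd(27,30) + gcd(23,1) + gcd(11,10) + gcd(3,20) + gcd(10,1) = 3+1+1+1+1 = 7.
By Pick's theorem A = I + B/2 − 1, so I = 569.5 − 7/2 + 1 = 567.

567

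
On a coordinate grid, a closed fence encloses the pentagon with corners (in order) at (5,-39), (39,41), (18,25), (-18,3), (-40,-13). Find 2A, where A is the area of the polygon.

Using the shoelace formula, 2A = |[5·41 − 39·(-39)] + [39·25 − 18·41] + [18·3 − (-18)·25] + [(-18)·(-13) − (-40)·3] + [(-40)·(-39) − 5·(-13)]| = 4446, so the area is 2223.

4446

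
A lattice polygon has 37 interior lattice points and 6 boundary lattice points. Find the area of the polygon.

39

Pick's theorem states A = I + B/2 − 1, so A = 37 + 6/2 − 1 = 39.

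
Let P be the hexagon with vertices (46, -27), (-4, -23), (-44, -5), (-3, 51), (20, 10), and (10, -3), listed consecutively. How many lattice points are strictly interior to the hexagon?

Using the shoelace formula, 2A = |[46·(-23) − (-4)·(-27)] + [(-4)·(-5) − (-44)·(-23)] + [(-44)·51 − (-3)·(-5)] + [(-3)·10 − 20·51] + [20·(-3) − 10·10] + [10·(-27) − 46·(-3)]| = 5759, so the area is 2879.5.
The number of boundary lattice points is Σ gcd(|Δx|,|Δy|) = gcd(50,4) + gcd(40,18) + gcd(41,56) + gcd(23,41) + gcd(10,13) + gcd(36,24) = 2+2+1+1+1+12 = 19.
Pick's theorem gives I = A − B/2 + 1 = 2879.5 − 19/2 + 1 = 2871.

2871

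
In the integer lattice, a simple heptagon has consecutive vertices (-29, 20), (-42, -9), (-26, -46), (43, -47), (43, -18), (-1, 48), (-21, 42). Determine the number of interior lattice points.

5500

Using the shoelace formula, 2A = |[(-29)·(-9) − (-42)·20] + [(-42)·(-46) − (-26)·(-9)] + [(-26)·(-47) − 43·(-46)] + [43·(-18) − 43·(-47)] + [43·48 − (-1)·(-18)] + [(-1)·42 − (-21)·48] + [(-21)·20 − (-29)·42]| = 11056, so the area is 5528.
Summing gcd(|Δx|,|Δy|) over the edges gives the boundary count: gcd(13,29) + gcd(16,37) + gcd(69,1) + gcd(0,29) + gcd(44,66) + gcd(20,6) + gcd(8,22) = 1+1+1+29+22+2+2 = 58.
Pick's theorem gives I = A − B/2 + 1 = 5528 − 58/2 + 1 = 5500.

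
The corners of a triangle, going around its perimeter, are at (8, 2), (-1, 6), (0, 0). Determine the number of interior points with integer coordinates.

The shoelace formula gives twice the area as |[8·6 − (-1)·2] + [(-1)·0 − 0·6] + [0·2 − 8·0]| = 50, so the area is 25.
The number of boundary lattice points is Σ gcd(|Δx|,|Δy|) = gcd(9,4) + gcd(1,6) + gcd(8,2) = 1+1+2 = 4.
Pick's theorem gives I = A − B/2 + 1 = 25 − 4/2 + 1 = 24.

24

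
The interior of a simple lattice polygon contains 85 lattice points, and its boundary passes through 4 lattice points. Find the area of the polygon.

By Pick's theorem, A = I + B/2 − 1 = 85 + 4/2 − 1 = 86.

86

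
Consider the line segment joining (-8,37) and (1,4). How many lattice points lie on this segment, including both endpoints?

The number of lattice points on a segment between lattice points is gcd(|Δx|,|Δy|) + 1 = gcd(9,33) + 1 = 3 + 1 = 4.

4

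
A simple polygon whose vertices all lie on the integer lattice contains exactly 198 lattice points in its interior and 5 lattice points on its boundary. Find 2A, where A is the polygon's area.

By Pick's theorem, A = I + B/2 − 1 = 198 + 5/2 − 1 = 399/2.
Hence 2A = 399.

399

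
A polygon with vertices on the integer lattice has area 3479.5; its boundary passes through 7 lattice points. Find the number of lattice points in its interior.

From Pick's theorem, I = A − B/2 + 1 = 3479.5 − 7/2 + 1 = 3477.

3477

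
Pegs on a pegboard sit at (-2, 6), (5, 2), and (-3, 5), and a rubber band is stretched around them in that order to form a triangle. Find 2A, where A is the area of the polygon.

The shoelace formula gives twice the area as |[(-2)·2 − 5·6] + [5·5 − (-3)·2] + [(-3)·6 − (-2)·5]| = 11, so the area is 5.5.

11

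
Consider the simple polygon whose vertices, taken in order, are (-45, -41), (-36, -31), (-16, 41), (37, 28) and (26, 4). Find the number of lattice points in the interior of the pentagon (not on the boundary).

2739

Using the shoelace formula, 2A = |((-45)·(-31) − (-36)·(-41)) + ((-36)·41 − (-16)·(-31)) + ((-16)·28 − 37·41) + (37·4 − 26·28) + (26·(-41) − (-45)·4)| = 5484, so the area is 2742.
Summing gcd(|Δx|,|Δy|) over the edges gives the boundary count: gcd(9,10) + gcd(20,72) + gcd(53,13) + gcd(11,24) + gcd(71,45) = 1+4+1+1+1 = 8.
Pick's theorem gives I = A − B/2 + 1 = 2742 − 8/2 + 1 = 2739.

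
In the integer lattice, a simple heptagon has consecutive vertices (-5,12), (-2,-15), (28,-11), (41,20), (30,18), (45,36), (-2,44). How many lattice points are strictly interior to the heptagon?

Using the shoelace formula, 2A = |[(-5)·(-15) − (-2)·12] + [(-2)·(-11) − 28·(-15)] + [28·20 − 41·(-11)] + [41·18 − 30·20] + [30·36 − 45·18] + [45·44 − (-2)·36] + [(-2)·12 − (-5)·44]| = 4208, so the area is 2104.
Summing gcd(|Δx|,|Δy|) over the edges gives the boundary count: gcd(3,27) + gcd(30,4) + gcd(13,31) + gcd(11,2) + gcd(15,18) + gcd(47,8) + gcd(3,32) = 3+2+1+1+3+1+1 = 12.
Pick's theorem gives I = A − B/2 + 1 = 2104 − 12/2 + 1 = 2099.

2099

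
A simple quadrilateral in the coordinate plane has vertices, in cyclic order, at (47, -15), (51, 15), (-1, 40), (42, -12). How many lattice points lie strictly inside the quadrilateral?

The shoelace formula gives twice the area as |(47·15 − 51·(-15)) + (51·40 − (-1)·15) + ((-1)·(-12) − 42·40) + (42·(-15) − 47·(-12))| = 1791, so the area is 1791/2.
The number of boundary lattice points is Σ gcd(|Δx|,|Δy|) = gcd(4,30) + gcd(52,25) + gcd(43,52) + gcd(5,3) = 2+1+1+1 = 5.
By Pick's theorem A = I + B/2 − 1, so I = 1791/2 − 5/2 + 1 = 894.

894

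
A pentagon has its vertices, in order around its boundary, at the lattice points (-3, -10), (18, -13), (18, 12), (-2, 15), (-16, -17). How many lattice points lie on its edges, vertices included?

Summing gcd(|Δx|,|Δy|) over the edges gives the boundary count: gcd(21,3) + gcd(0,25) + gcd(20,3) + gcd(14,32) + gcd(13,7) = 3+25+1+2+1 = 32.

32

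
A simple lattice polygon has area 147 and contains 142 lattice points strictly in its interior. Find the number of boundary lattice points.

Pick's theorem gives A = I + B/2 − 1, so B = 2(A − I + 1) = 2(147 − 142 + 1) = 12.

12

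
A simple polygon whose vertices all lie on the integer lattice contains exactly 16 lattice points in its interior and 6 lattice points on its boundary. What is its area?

By Pick's theorem, A = I + B/2 − 1 = 16 + 6/2 − 1 = 18.

18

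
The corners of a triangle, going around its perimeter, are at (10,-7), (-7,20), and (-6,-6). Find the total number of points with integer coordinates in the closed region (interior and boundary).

The shoelace formula gives twice the area as |(10·20 − (-7)·(-7)) + ((-7)·(-6) − (-6)·20) + ((-6)·(-7) − 10·(-6))| = 415, so the area is 415/2.
Summing gcd(|Δx|,|Δy|) over the edges gives the boundary count: gcd(17,27) + gcd(1,26) + gcd(16,1) = 1+1+1 = 3.
Pick's theorem gives I = A − B/2 + 1 = 415/2 − 3/2 + 1 = 207, so the closed region contains I + B = 207 + 3 = 210 lattice points.

210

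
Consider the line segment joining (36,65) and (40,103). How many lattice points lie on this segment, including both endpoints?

The number of lattice points on a segment between lattice points is gcd(|Δx|,|Δy|) + 1 = gcd(4,38) + 1 = 2 + 1 = 3.

3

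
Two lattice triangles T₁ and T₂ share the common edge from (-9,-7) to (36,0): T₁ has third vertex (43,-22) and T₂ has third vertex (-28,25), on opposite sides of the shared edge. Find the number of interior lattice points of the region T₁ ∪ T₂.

The union is the simple quadrilateral with vertices (-9,-7), (43,-22), (36,0), (-28,25) in order.
Using the shoelace formula, 2A = |((-9)·(-22) − 43·(-7)) + (43·0 − 36·(-22)) + (36·25 − (-28)·0) + ((-28)·(-7) − (-9)·25)| = 2612, so the area is 1306.
Summing gcd(|Δx|,|Δy|) over the edges gives the boundary count: gcd(52,15) + gcd(7,22) + gcd(64,25) + gcd(19,32) = 1+1+1+1 = 4.
By Pick's theorem I = A − B/2 + 1 = 1306 − 4/2 + 1 = 1305.

1305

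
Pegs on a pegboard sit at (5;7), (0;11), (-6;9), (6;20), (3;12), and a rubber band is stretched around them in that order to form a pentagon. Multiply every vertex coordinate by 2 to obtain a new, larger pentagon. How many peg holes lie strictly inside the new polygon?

By the shoelace formula, twice the signed area is |[5·11 − 0·7] + [0·9 − (-6)·11] + [(-6)·20 − 6·9] + [6·12 − 3·20] + [3·7 − 5·12]| = 80, so the area is 40.
Summing gcd(|Δx|,|Δy|) over the edges gives the boundary count: gcd(5,4) + gcd(6,2) + gcd(12,11) + gcd(3,8) + gcd(2,5) = 1+2+1+1+1 = 6.
Scaling by 2 multiplies the area by 2² = 4 (so the new area is 160) and multiplies the boundary lattice-point count by 2, giving 12.
By Pick's theorem, the interior count of the dilated polygon is 160 − 12/2 + 1 = 155.

155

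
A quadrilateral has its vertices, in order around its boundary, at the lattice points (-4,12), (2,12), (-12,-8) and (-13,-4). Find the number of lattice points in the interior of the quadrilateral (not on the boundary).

82

Using the shoelace formula, 2A = |((-4)·12 − 2·12) + (2·(-8) − (-12)·12) + ((-12)·(-4) − (-13)·(-8)) + ((-13)·12 − (-4)·(-4))| = 172, so the area is 86.
Along each edge there are gcd(|Δx|,|Δy|)+1 lattice points, so counting each shared vertex once the boundary has gcd(6,0) + gcd(14,20) + gcd(1,4) + gcd(9,16) = 6+2+1+1 = 10.
Pick's theorem gives I = A − B/2 + 1 = 86 − 10/2 + 1 = 82.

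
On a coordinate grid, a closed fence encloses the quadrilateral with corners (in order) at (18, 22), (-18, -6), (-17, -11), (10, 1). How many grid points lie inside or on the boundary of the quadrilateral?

The shoelace formula gives twice the area as |(18·(-6) − (-18)·22) + ((-18)·(-11) − (-17)·(-6)) + ((-17)·1 − 10·(-11)) + (10·22 − 18·1)| = 679, so the area is 339.5.
The number of boundary lattice points is Σ gcd(|Δx|,|Δy|) = gcd(36,28) + gcd(1,5) + gcd(27,12) + gcd(8,21) = 4+1+3+1 = 9.
Pick's theorem gives I = A − B/2 + 1 = 339.5 − 9/2 + 1 = 336, so the closed region contains I + B = 336 + 9 = 345 lattice points.

345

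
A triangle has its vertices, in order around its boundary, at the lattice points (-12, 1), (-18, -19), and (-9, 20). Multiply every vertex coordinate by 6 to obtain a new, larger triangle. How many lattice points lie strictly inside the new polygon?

By the shoelace formula, twice the signed area is |((-12)·(-19) − (-18)·1) + ((-18)·20 − (-9)·(-19)) + ((-9)·1 − (-12)·20)| = 54, so the area is 27.
Along each edge there are gcd(|Δx|,|Δy|)+1 lattice points, so counting each shared vertex once the boundary has gcd(6,20) + gcd(9,39) + gcd(3,19) = 2+3+1 = 6.
Scaling by 6 multiplies the area by 6² = 36 (so the new area is 972) and multiplies the boundary lattice-point count by 6, giving 36.
By Pick's theorem, the interior count of the dilated polygon is 972 − 36/2 + 1 = 955.

955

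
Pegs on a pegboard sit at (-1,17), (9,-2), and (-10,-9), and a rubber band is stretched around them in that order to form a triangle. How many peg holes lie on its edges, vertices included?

3

Along each edge there are gcd(|Δx|,|Δy|)+1 lattice points, so counting each shared vertex once the boundary has gcd(10,19) + gcd(19,7) + gcd(9,26) = 1+1+1 = 3.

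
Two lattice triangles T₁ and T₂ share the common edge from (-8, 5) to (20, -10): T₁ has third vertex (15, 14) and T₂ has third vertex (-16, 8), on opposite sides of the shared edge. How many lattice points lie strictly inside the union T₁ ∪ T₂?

307

The union is the simple quadrilateral with vertices (-8, 5), (15, 14), (20, -10), (-16, 8) in order.
By the shoelace formula, twice the signed area is |[(-8)·14 − 15·5] + [15·(-10) − 20·14] + [20·8 − (-16)·(-10)] + [(-16)·5 − (-8)·8]| = 633, so the area is 633/2.
Along each edge there are gcd(|Δx|,|Δy|)+1 lattice points, so counting each shared vertex once the boundary has gcd(23,9) + gcd(5,24) + gcd(36,18) + gcd(8,3) = 1+1+18+1 = 21.
By Pick's theorem I = A − B/2 + 1 = 633/2 − 21/2 + 1 = 307.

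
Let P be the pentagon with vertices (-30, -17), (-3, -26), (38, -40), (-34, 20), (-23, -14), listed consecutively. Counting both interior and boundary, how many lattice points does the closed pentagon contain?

Using the shoelace formula, 2A = |[(-30)·(-26) − (-3)·(-17)] + [(-3)·(-40) − 38·(-26)] + [38·20 − (-34)·(-40)] + [(-34)·(-14) − (-23)·20] + [(-23)·(-17) − (-30)·(-14)]| = 2144, so the area is 1072.
The number of boundary lattice points is Σ gcd(|Δx|,|Δy|) = gcd(27,9) + gcd(41,14) + gcd(72,60) + gcd(11,34) + gcd(7,3) = 9+1+12+1+1 = 24.
Pick's theorem gives I = A − B/2 + 1 = 1072 − 24/2 + 1 = 1061, so the closed region contains I + B = 1061 + 24 = 1085 lattice points.

1085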